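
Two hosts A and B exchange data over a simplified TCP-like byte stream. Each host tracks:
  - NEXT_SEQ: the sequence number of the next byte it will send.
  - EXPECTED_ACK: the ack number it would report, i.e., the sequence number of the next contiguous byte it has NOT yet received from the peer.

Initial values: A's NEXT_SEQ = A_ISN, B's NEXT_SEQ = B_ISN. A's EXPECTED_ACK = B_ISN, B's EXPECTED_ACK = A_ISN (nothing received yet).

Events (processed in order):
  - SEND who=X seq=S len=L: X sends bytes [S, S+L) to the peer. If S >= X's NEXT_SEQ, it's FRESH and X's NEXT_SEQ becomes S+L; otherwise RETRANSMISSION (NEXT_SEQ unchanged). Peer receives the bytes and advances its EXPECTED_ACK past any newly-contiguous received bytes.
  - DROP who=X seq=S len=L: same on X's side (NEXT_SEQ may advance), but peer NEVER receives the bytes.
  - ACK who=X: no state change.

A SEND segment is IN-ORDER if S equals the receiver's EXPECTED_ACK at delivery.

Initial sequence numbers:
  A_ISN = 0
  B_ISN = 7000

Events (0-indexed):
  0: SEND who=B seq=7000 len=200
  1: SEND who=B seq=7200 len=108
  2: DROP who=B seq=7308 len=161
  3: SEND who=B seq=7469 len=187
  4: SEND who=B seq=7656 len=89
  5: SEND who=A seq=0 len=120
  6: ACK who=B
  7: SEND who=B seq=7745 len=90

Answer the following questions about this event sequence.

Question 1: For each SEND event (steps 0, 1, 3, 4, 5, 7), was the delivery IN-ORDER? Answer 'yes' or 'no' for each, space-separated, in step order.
Step 0: SEND seq=7000 -> in-order
Step 1: SEND seq=7200 -> in-order
Step 3: SEND seq=7469 -> out-of-order
Step 4: SEND seq=7656 -> out-of-order
Step 5: SEND seq=0 -> in-order
Step 7: SEND seq=7745 -> out-of-order

Answer: yes yes no no yes no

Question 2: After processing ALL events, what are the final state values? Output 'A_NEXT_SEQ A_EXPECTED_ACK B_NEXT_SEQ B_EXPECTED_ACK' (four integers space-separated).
After event 0: A_seq=0 A_ack=7200 B_seq=7200 B_ack=0
After event 1: A_seq=0 A_ack=7308 B_seq=7308 B_ack=0
After event 2: A_seq=0 A_ack=7308 B_seq=7469 B_ack=0
After event 3: A_seq=0 A_ack=7308 B_seq=7656 B_ack=0
After event 4: A_seq=0 A_ack=7308 B_seq=7745 B_ack=0
After event 5: A_seq=120 A_ack=7308 B_seq=7745 B_ack=120
After event 6: A_seq=120 A_ack=7308 B_seq=7745 B_ack=120
After event 7: A_seq=120 A_ack=7308 B_seq=7835 B_ack=120

Answer: 120 7308 7835 120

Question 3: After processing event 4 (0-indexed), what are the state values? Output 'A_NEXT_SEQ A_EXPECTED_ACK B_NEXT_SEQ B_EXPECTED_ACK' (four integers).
After event 0: A_seq=0 A_ack=7200 B_seq=7200 B_ack=0
After event 1: A_seq=0 A_ack=7308 B_seq=7308 B_ack=0
After event 2: A_seq=0 A_ack=7308 B_seq=7469 B_ack=0
After event 3: A_seq=0 A_ack=7308 B_seq=7656 B_ack=0
After event 4: A_seq=0 A_ack=7308 B_seq=7745 B_ack=0

0 7308 7745 0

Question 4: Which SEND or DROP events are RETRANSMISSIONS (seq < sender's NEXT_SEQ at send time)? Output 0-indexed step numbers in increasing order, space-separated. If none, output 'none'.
Answer: none

Derivation:
Step 0: SEND seq=7000 -> fresh
Step 1: SEND seq=7200 -> fresh
Step 2: DROP seq=7308 -> fresh
Step 3: SEND seq=7469 -> fresh
Step 4: SEND seq=7656 -> fresh
Step 5: SEND seq=0 -> fresh
Step 7: SEND seq=7745 -> fresh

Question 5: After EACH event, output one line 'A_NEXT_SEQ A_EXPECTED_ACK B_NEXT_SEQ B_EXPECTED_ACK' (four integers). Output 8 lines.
0 7200 7200 0
0 7308 7308 0
0 7308 7469 0
0 7308 7656 0
0 7308 7745 0
120 7308 7745 120
120 7308 7745 120
120 7308 7835 120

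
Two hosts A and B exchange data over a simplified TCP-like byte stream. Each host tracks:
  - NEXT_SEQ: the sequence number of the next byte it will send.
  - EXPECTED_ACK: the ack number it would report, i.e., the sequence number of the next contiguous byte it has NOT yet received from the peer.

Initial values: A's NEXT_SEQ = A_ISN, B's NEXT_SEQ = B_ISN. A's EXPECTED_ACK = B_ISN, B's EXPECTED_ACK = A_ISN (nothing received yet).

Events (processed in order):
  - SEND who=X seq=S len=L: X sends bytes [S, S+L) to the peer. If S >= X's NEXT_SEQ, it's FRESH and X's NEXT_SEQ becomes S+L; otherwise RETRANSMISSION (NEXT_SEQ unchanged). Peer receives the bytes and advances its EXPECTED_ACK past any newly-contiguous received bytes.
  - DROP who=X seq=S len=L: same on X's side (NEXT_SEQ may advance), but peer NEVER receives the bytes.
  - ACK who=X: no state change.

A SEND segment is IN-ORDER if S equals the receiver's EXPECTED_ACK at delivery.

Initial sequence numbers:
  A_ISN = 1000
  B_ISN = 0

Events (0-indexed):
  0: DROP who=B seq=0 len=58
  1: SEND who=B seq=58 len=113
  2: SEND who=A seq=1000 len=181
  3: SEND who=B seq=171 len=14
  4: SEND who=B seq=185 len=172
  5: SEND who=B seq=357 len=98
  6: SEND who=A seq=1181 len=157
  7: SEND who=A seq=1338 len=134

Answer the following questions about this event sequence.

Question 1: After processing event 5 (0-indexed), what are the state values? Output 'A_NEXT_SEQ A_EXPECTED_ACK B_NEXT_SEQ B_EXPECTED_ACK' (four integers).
After event 0: A_seq=1000 A_ack=0 B_seq=58 B_ack=1000
After event 1: A_seq=1000 A_ack=0 B_seq=171 B_ack=1000
After event 2: A_seq=1181 A_ack=0 B_seq=171 B_ack=1181
After event 3: A_seq=1181 A_ack=0 B_seq=185 B_ack=1181
After event 4: A_seq=1181 A_ack=0 B_seq=357 B_ack=1181
After event 5: A_seq=1181 A_ack=0 B_seq=455 B_ack=1181

1181 0 455 1181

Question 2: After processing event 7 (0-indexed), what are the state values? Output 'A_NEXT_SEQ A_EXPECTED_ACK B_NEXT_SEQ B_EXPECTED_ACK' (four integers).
After event 0: A_seq=1000 A_ack=0 B_seq=58 B_ack=1000
After event 1: A_seq=1000 A_ack=0 B_seq=171 B_ack=1000
After event 2: A_seq=1181 A_ack=0 B_seq=171 B_ack=1181
After event 3: A_seq=1181 A_ack=0 B_seq=185 B_ack=1181
After event 4: A_seq=1181 A_ack=0 B_seq=357 B_ack=1181
After event 5: A_seq=1181 A_ack=0 B_seq=455 B_ack=1181
After event 6: A_seq=1338 A_ack=0 B_seq=455 B_ack=1338
After event 7: A_seq=1472 A_ack=0 B_seq=455 B_ack=1472

1472 0 455 1472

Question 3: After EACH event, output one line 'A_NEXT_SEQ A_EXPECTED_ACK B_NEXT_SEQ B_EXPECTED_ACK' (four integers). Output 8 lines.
1000 0 58 1000
1000 0 171 1000
1181 0 171 1181
1181 0 185 1181
1181 0 357 1181
1181 0 455 1181
1338 0 455 1338
1472 0 455 1472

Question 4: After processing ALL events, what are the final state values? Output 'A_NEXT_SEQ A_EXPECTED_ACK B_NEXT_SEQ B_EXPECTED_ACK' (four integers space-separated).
Answer: 1472 0 455 1472

Derivation:
After event 0: A_seq=1000 A_ack=0 B_seq=58 B_ack=1000
After event 1: A_seq=1000 A_ack=0 B_seq=171 B_ack=1000
After event 2: A_seq=1181 A_ack=0 B_seq=171 B_ack=1181
After event 3: A_seq=1181 A_ack=0 B_seq=185 B_ack=1181
After event 4: A_seq=1181 A_ack=0 B_seq=357 B_ack=1181
After event 5: A_seq=1181 A_ack=0 B_seq=455 B_ack=1181
After event 6: A_seq=1338 A_ack=0 B_seq=455 B_ack=1338
After event 7: A_seq=1472 A_ack=0 B_seq=455 B_ack=1472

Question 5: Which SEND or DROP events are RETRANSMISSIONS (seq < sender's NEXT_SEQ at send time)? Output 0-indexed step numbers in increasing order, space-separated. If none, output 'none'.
Answer: none

Derivation:
Step 0: DROP seq=0 -> fresh
Step 1: SEND seq=58 -> fresh
Step 2: SEND seq=1000 -> fresh
Step 3: SEND seq=171 -> fresh
Step 4: SEND seq=185 -> fresh
Step 5: SEND seq=357 -> fresh
Step 6: SEND seq=1181 -> fresh
Step 7: SEND seq=1338 -> fresh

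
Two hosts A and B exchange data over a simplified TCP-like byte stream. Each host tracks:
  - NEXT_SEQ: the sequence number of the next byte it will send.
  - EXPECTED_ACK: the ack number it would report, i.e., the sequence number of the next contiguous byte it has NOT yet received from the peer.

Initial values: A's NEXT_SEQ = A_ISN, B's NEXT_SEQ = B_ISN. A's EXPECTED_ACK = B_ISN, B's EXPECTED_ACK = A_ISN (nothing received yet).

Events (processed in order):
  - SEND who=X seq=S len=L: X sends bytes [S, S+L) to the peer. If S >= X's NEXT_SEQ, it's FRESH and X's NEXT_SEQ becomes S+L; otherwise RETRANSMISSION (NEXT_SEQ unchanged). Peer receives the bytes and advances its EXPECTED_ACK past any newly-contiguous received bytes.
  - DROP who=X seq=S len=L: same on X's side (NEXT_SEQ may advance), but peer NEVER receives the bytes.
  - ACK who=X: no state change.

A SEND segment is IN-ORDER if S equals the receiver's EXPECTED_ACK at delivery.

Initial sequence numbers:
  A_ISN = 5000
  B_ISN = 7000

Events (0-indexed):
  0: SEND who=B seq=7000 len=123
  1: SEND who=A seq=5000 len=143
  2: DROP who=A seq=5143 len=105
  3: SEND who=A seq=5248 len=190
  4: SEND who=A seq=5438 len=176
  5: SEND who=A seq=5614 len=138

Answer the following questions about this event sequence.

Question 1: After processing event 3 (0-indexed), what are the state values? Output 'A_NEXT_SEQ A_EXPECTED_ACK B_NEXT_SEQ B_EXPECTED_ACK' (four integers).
After event 0: A_seq=5000 A_ack=7123 B_seq=7123 B_ack=5000
After event 1: A_seq=5143 A_ack=7123 B_seq=7123 B_ack=5143
After event 2: A_seq=5248 A_ack=7123 B_seq=7123 B_ack=5143
After event 3: A_seq=5438 A_ack=7123 B_seq=7123 B_ack=5143

5438 7123 7123 5143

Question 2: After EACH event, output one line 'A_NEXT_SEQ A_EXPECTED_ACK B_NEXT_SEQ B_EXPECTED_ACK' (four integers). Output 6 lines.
5000 7123 7123 5000
5143 7123 7123 5143
5248 7123 7123 5143
5438 7123 7123 5143
5614 7123 7123 5143
5752 7123 7123 5143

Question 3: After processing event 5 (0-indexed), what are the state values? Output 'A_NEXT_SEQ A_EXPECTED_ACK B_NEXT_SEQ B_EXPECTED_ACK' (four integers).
After event 0: A_seq=5000 A_ack=7123 B_seq=7123 B_ack=5000
After event 1: A_seq=5143 A_ack=7123 B_seq=7123 B_ack=5143
After event 2: A_seq=5248 A_ack=7123 B_seq=7123 B_ack=5143
After event 3: A_seq=5438 A_ack=7123 B_seq=7123 B_ack=5143
After event 4: A_seq=5614 A_ack=7123 B_seq=7123 B_ack=5143
After event 5: A_seq=5752 A_ack=7123 B_seq=7123 B_ack=5143

5752 7123 7123 5143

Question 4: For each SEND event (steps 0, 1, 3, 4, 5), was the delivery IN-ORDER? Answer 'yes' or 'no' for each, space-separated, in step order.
Answer: yes yes no no no

Derivation:
Step 0: SEND seq=7000 -> in-order
Step 1: SEND seq=5000 -> in-order
Step 3: SEND seq=5248 -> out-of-order
Step 4: SEND seq=5438 -> out-of-order
Step 5: SEND seq=5614 -> out-of-order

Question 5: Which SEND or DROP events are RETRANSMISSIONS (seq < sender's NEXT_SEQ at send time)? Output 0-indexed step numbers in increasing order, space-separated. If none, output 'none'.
Answer: none

Derivation:
Step 0: SEND seq=7000 -> fresh
Step 1: SEND seq=5000 -> fresh
Step 2: DROP seq=5143 -> fresh
Step 3: SEND seq=5248 -> fresh
Step 4: SEND seq=5438 -> fresh
Step 5: SEND seq=5614 -> fresh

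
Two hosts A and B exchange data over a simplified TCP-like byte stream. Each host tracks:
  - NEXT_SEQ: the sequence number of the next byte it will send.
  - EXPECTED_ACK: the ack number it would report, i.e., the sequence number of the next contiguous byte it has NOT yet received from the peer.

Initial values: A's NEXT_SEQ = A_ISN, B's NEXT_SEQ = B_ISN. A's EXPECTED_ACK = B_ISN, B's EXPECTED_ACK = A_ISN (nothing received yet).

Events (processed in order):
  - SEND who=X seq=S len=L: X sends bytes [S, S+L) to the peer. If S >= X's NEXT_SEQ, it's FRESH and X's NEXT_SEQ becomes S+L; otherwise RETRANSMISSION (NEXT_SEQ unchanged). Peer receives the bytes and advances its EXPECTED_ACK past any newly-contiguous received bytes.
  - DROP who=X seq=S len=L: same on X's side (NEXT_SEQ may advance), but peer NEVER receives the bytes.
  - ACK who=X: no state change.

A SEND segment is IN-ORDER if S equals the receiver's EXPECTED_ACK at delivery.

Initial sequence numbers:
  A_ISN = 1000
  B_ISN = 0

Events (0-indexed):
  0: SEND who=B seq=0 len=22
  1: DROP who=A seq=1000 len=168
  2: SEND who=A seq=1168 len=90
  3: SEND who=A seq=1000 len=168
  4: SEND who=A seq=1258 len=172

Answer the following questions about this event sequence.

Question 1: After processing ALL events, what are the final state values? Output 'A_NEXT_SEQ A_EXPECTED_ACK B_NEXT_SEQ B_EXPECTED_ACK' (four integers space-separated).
Answer: 1430 22 22 1430

Derivation:
After event 0: A_seq=1000 A_ack=22 B_seq=22 B_ack=1000
After event 1: A_seq=1168 A_ack=22 B_seq=22 B_ack=1000
After event 2: A_seq=1258 A_ack=22 B_seq=22 B_ack=1000
After event 3: A_seq=1258 A_ack=22 B_seq=22 B_ack=1258
After event 4: A_seq=1430 A_ack=22 B_seq=22 B_ack=1430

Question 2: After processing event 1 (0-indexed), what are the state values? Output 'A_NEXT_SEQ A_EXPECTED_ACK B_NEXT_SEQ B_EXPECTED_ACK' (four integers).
After event 0: A_seq=1000 A_ack=22 B_seq=22 B_ack=1000
After event 1: A_seq=1168 A_ack=22 B_seq=22 B_ack=1000

1168 22 22 1000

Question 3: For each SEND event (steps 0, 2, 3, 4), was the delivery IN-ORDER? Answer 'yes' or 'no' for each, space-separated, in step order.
Answer: yes no yes yes

Derivation:
Step 0: SEND seq=0 -> in-order
Step 2: SEND seq=1168 -> out-of-order
Step 3: SEND seq=1000 -> in-order
Step 4: SEND seq=1258 -> in-order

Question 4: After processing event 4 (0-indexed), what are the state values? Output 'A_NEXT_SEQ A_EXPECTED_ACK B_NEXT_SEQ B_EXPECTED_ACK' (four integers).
After event 0: A_seq=1000 A_ack=22 B_seq=22 B_ack=1000
After event 1: A_seq=1168 A_ack=22 B_seq=22 B_ack=1000
After event 2: A_seq=1258 A_ack=22 B_seq=22 B_ack=1000
After event 3: A_seq=1258 A_ack=22 B_seq=22 B_ack=1258
After event 4: A_seq=1430 A_ack=22 B_seq=22 B_ack=1430

1430 22 22 1430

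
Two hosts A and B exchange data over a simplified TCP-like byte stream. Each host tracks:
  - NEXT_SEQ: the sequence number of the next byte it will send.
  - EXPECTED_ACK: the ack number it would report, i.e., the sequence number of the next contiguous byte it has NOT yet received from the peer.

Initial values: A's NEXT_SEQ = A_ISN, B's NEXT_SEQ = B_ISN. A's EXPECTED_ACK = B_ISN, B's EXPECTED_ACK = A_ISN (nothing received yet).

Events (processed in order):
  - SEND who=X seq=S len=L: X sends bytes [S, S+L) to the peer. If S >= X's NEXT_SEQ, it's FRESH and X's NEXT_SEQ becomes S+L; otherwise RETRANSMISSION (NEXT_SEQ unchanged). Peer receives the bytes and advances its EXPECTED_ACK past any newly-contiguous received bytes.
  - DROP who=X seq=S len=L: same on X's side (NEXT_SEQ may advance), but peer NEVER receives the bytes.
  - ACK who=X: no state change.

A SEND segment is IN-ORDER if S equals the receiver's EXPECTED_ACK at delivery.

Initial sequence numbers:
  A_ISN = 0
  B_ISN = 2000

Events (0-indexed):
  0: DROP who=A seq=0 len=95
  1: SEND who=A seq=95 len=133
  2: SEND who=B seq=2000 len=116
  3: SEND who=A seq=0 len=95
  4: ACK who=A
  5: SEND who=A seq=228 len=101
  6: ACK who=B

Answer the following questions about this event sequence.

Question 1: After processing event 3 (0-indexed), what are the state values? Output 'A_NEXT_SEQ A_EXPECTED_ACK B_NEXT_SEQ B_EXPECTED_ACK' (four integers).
After event 0: A_seq=95 A_ack=2000 B_seq=2000 B_ack=0
After event 1: A_seq=228 A_ack=2000 B_seq=2000 B_ack=0
After event 2: A_seq=228 A_ack=2116 B_seq=2116 B_ack=0
After event 3: A_seq=228 A_ack=2116 B_seq=2116 B_ack=228

228 2116 2116 228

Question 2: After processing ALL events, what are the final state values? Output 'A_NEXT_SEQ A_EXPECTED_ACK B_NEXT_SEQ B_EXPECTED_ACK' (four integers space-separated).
Answer: 329 2116 2116 329

Derivation:
After event 0: A_seq=95 A_ack=2000 B_seq=2000 B_ack=0
After event 1: A_seq=228 A_ack=2000 B_seq=2000 B_ack=0
After event 2: A_seq=228 A_ack=2116 B_seq=2116 B_ack=0
After event 3: A_seq=228 A_ack=2116 B_seq=2116 B_ack=228
After event 4: A_seq=228 A_ack=2116 B_seq=2116 B_ack=228
After event 5: A_seq=329 A_ack=2116 B_seq=2116 B_ack=329
After event 6: A_seq=329 A_ack=2116 B_seq=2116 B_ack=329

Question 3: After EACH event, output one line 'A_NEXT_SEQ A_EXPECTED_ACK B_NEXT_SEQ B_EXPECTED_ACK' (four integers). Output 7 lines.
95 2000 2000 0
228 2000 2000 0
228 2116 2116 0
228 2116 2116 228
228 2116 2116 228
329 2116 2116 329
329 2116 2116 329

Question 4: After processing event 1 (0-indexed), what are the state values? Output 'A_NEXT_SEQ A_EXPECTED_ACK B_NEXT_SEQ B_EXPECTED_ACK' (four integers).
After event 0: A_seq=95 A_ack=2000 B_seq=2000 B_ack=0
After event 1: A_seq=228 A_ack=2000 B_seq=2000 B_ack=0

228 2000 2000 0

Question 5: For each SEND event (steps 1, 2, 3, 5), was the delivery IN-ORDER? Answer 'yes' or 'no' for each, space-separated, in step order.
Answer: no yes yes yes

Derivation:
Step 1: SEND seq=95 -> out-of-order
Step 2: SEND seq=2000 -> in-order
Step 3: SEND seq=0 -> in-order
Step 5: SEND seq=228 -> in-order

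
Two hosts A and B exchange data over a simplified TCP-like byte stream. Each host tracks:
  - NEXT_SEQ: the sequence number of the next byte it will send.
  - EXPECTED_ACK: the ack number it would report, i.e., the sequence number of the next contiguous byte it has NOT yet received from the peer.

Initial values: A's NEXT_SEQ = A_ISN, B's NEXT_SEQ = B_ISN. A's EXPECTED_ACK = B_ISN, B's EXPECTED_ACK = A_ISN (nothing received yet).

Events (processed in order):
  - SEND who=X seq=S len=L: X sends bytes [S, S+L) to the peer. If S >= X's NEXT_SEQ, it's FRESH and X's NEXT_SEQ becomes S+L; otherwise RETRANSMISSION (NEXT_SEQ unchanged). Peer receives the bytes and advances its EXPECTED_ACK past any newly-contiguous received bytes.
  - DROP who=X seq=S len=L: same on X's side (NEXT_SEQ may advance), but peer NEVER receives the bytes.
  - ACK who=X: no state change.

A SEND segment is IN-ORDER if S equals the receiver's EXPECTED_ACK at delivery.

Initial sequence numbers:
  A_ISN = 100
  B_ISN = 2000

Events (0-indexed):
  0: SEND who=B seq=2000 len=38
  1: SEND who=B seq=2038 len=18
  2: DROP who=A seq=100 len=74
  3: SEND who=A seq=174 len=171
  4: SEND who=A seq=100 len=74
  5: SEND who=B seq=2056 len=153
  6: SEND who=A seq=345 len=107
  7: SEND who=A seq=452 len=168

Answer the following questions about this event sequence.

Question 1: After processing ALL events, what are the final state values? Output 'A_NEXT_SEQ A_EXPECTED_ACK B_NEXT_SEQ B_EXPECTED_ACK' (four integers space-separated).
After event 0: A_seq=100 A_ack=2038 B_seq=2038 B_ack=100
After event 1: A_seq=100 A_ack=2056 B_seq=2056 B_ack=100
After event 2: A_seq=174 A_ack=2056 B_seq=2056 B_ack=100
After event 3: A_seq=345 A_ack=2056 B_seq=2056 B_ack=100
After event 4: A_seq=345 A_ack=2056 B_seq=2056 B_ack=345
After event 5: A_seq=345 A_ack=2209 B_seq=2209 B_ack=345
After event 6: A_seq=452 A_ack=2209 B_seq=2209 B_ack=452
After event 7: A_seq=620 A_ack=2209 B_seq=2209 B_ack=620

Answer: 620 2209 2209 620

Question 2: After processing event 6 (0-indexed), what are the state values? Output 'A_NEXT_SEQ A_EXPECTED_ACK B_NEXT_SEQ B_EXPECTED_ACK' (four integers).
After event 0: A_seq=100 A_ack=2038 B_seq=2038 B_ack=100
After event 1: A_seq=100 A_ack=2056 B_seq=2056 B_ack=100
After event 2: A_seq=174 A_ack=2056 B_seq=2056 B_ack=100
After event 3: A_seq=345 A_ack=2056 B_seq=2056 B_ack=100
After event 4: A_seq=345 A_ack=2056 B_seq=2056 B_ack=345
After event 5: A_seq=345 A_ack=2209 B_seq=2209 B_ack=345
After event 6: A_seq=452 A_ack=2209 B_seq=2209 B_ack=452

452 2209 2209 452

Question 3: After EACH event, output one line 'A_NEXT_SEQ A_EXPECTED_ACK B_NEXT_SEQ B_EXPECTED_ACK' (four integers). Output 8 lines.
100 2038 2038 100
100 2056 2056 100
174 2056 2056 100
345 2056 2056 100
345 2056 2056 345
345 2209 2209 345
452 2209 2209 452
620 2209 2209 620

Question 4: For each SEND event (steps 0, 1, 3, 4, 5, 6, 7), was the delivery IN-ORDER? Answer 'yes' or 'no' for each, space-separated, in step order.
Step 0: SEND seq=2000 -> in-order
Step 1: SEND seq=2038 -> in-order
Step 3: SEND seq=174 -> out-of-order
Step 4: SEND seq=100 -> in-order
Step 5: SEND seq=2056 -> in-order
Step 6: SEND seq=345 -> in-order
Step 7: SEND seq=452 -> in-order

Answer: yes yes no yes yes yes yes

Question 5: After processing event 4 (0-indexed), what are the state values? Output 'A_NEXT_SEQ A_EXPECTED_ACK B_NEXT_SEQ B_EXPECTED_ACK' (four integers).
After event 0: A_seq=100 A_ack=2038 B_seq=2038 B_ack=100
After event 1: A_seq=100 A_ack=2056 B_seq=2056 B_ack=100
After event 2: A_seq=174 A_ack=2056 B_seq=2056 B_ack=100
After event 3: A_seq=345 A_ack=2056 B_seq=2056 B_ack=100
After event 4: A_seq=345 A_ack=2056 B_seq=2056 B_ack=345

345 2056 2056 345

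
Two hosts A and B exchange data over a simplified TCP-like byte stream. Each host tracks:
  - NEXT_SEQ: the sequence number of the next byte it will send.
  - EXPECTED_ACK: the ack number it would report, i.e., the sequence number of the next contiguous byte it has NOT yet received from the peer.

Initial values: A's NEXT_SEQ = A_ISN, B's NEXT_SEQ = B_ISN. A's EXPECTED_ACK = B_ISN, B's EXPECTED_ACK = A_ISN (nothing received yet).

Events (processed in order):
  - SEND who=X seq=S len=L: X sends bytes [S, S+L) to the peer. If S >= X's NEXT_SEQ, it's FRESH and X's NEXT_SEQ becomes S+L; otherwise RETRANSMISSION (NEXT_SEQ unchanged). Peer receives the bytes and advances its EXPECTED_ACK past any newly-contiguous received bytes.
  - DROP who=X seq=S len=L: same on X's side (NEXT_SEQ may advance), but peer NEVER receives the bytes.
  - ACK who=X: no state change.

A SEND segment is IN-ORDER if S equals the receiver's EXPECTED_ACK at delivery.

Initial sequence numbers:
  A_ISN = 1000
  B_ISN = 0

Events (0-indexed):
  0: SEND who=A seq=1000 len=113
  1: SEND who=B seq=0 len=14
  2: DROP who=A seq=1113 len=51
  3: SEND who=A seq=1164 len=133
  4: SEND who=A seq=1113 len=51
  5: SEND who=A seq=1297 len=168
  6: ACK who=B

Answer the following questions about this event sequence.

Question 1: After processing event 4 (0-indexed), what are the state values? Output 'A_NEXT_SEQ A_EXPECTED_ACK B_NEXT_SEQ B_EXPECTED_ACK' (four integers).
After event 0: A_seq=1113 A_ack=0 B_seq=0 B_ack=1113
After event 1: A_seq=1113 A_ack=14 B_seq=14 B_ack=1113
After event 2: A_seq=1164 A_ack=14 B_seq=14 B_ack=1113
After event 3: A_seq=1297 A_ack=14 B_seq=14 B_ack=1113
After event 4: A_seq=1297 A_ack=14 B_seq=14 B_ack=1297

1297 14 14 1297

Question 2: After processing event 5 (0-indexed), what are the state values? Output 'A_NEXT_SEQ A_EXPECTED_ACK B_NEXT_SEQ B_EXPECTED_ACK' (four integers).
After event 0: A_seq=1113 A_ack=0 B_seq=0 B_ack=1113
After event 1: A_seq=1113 A_ack=14 B_seq=14 B_ack=1113
After event 2: A_seq=1164 A_ack=14 B_seq=14 B_ack=1113
After event 3: A_seq=1297 A_ack=14 B_seq=14 B_ack=1113
After event 4: A_seq=1297 A_ack=14 B_seq=14 B_ack=1297
After event 5: A_seq=1465 A_ack=14 B_seq=14 B_ack=1465

1465 14 14 1465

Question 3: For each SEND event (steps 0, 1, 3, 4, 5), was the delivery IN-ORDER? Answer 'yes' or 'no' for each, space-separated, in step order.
Answer: yes yes no yes yes

Derivation:
Step 0: SEND seq=1000 -> in-order
Step 1: SEND seq=0 -> in-order
Step 3: SEND seq=1164 -> out-of-order
Step 4: SEND seq=1113 -> in-order
Step 5: SEND seq=1297 -> in-order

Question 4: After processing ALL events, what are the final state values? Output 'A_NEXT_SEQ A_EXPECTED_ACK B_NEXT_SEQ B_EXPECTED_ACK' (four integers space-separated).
Answer: 1465 14 14 1465

Derivation:
After event 0: A_seq=1113 A_ack=0 B_seq=0 B_ack=1113
After event 1: A_seq=1113 A_ack=14 B_seq=14 B_ack=1113
After event 2: A_seq=1164 A_ack=14 B_seq=14 B_ack=1113
After event 3: A_seq=1297 A_ack=14 B_seq=14 B_ack=1113
After event 4: A_seq=1297 A_ack=14 B_seq=14 B_ack=1297
After event 5: A_seq=1465 A_ack=14 B_seq=14 B_ack=1465
After event 6: A_seq=1465 A_ack=14 B_seq=14 B_ack=1465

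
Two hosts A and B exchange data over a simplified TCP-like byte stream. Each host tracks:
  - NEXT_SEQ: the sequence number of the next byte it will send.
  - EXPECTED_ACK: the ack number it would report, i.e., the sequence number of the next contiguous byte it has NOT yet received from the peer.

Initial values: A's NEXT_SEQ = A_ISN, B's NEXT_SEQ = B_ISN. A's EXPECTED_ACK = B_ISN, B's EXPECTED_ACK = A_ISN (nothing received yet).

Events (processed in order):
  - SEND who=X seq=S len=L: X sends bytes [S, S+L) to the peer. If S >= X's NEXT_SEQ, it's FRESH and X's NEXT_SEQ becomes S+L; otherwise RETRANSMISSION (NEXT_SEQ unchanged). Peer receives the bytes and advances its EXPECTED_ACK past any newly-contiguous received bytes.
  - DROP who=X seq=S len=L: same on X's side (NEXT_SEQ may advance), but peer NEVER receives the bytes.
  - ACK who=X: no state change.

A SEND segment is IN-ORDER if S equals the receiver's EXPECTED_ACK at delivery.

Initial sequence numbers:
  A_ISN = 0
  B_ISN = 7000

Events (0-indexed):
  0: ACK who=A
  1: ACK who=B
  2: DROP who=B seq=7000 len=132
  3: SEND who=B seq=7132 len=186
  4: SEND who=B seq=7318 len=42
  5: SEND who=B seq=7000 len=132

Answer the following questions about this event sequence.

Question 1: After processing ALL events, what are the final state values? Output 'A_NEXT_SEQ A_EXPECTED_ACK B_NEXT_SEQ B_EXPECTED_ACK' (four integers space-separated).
Answer: 0 7360 7360 0

Derivation:
After event 0: A_seq=0 A_ack=7000 B_seq=7000 B_ack=0
After event 1: A_seq=0 A_ack=7000 B_seq=7000 B_ack=0
After event 2: A_seq=0 A_ack=7000 B_seq=7132 B_ack=0
After event 3: A_seq=0 A_ack=7000 B_seq=7318 B_ack=0
After event 4: A_seq=0 A_ack=7000 B_seq=7360 B_ack=0
After event 5: A_seq=0 A_ack=7360 B_seq=7360 B_ack=0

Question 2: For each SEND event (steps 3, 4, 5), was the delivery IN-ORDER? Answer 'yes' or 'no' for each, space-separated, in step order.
Answer: no no yes

Derivation:
Step 3: SEND seq=7132 -> out-of-order
Step 4: SEND seq=7318 -> out-of-order
Step 5: SEND seq=7000 -> in-order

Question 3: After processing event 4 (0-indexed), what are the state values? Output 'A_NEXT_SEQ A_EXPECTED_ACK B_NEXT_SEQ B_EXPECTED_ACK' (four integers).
After event 0: A_seq=0 A_ack=7000 B_seq=7000 B_ack=0
After event 1: A_seq=0 A_ack=7000 B_seq=7000 B_ack=0
After event 2: A_seq=0 A_ack=7000 B_seq=7132 B_ack=0
After event 3: A_seq=0 A_ack=7000 B_seq=7318 B_ack=0
After event 4: A_seq=0 A_ack=7000 B_seq=7360 B_ack=0

0 7000 7360 0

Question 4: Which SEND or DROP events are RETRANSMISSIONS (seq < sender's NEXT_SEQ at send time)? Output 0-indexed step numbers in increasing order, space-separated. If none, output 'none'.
Answer: 5

Derivation:
Step 2: DROP seq=7000 -> fresh
Step 3: SEND seq=7132 -> fresh
Step 4: SEND seq=7318 -> fresh
Step 5: SEND seq=7000 -> retransmit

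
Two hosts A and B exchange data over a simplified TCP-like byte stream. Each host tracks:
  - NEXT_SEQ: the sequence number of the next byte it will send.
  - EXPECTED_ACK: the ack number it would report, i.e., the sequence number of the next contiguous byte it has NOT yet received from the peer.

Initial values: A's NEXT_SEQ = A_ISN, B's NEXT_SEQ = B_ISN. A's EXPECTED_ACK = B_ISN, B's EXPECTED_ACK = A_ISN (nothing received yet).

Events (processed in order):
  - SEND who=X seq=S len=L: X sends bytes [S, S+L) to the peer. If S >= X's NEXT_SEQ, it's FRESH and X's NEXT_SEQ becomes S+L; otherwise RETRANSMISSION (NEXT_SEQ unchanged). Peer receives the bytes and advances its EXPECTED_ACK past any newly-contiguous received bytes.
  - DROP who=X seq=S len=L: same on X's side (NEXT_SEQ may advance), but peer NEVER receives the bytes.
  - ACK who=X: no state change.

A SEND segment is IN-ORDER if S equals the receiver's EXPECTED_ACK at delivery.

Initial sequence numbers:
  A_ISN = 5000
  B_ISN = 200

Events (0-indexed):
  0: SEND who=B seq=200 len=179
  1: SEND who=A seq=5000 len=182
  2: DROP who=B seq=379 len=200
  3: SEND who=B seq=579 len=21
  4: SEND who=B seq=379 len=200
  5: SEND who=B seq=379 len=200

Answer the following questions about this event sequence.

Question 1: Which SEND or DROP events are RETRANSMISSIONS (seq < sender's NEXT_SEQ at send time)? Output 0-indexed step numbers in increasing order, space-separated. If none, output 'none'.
Step 0: SEND seq=200 -> fresh
Step 1: SEND seq=5000 -> fresh
Step 2: DROP seq=379 -> fresh
Step 3: SEND seq=579 -> fresh
Step 4: SEND seq=379 -> retransmit
Step 5: SEND seq=379 -> retransmit

Answer: 4 5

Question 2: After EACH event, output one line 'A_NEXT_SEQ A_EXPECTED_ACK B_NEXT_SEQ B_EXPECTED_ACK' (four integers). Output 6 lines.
5000 379 379 5000
5182 379 379 5182
5182 379 579 5182
5182 379 600 5182
5182 600 600 5182
5182 600 600 5182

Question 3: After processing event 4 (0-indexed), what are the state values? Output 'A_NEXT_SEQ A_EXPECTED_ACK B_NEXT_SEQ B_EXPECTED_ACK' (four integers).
After event 0: A_seq=5000 A_ack=379 B_seq=379 B_ack=5000
After event 1: A_seq=5182 A_ack=379 B_seq=379 B_ack=5182
After event 2: A_seq=5182 A_ack=379 B_seq=579 B_ack=5182
After event 3: A_seq=5182 A_ack=379 B_seq=600 B_ack=5182
After event 4: A_seq=5182 A_ack=600 B_seq=600 B_ack=5182

5182 600 600 5182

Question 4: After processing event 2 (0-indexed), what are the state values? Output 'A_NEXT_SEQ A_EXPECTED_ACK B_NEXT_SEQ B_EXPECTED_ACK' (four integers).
After event 0: A_seq=5000 A_ack=379 B_seq=379 B_ack=5000
After event 1: A_seq=5182 A_ack=379 B_seq=379 B_ack=5182
After event 2: A_seq=5182 A_ack=379 B_seq=579 B_ack=5182

5182 379 579 5182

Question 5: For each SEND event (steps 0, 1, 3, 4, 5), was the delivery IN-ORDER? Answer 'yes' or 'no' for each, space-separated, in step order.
Answer: yes yes no yes no

Derivation:
Step 0: SEND seq=200 -> in-order
Step 1: SEND seq=5000 -> in-order
Step 3: SEND seq=579 -> out-of-order
Step 4: SEND seq=379 -> in-order
Step 5: SEND seq=379 -> out-of-order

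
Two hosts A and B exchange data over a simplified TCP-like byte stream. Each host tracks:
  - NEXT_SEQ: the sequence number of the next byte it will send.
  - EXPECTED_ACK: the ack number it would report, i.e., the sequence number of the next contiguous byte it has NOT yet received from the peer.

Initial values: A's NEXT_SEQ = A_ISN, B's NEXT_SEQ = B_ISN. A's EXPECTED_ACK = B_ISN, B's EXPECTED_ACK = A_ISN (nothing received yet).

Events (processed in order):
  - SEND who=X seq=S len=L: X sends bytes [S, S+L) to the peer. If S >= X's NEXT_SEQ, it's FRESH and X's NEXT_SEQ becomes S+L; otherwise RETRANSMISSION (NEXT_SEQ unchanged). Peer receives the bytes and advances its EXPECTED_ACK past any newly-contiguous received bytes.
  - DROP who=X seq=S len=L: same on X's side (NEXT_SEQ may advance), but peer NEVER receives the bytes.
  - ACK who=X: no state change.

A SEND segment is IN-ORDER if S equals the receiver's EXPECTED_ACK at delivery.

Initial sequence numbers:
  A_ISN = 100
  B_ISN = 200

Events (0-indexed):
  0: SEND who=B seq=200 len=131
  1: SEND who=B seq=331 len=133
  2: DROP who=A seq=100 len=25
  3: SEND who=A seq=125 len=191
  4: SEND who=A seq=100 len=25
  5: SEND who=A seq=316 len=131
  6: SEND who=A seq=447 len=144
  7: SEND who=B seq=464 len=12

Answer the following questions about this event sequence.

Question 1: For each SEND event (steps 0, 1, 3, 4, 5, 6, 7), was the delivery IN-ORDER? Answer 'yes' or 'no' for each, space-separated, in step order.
Step 0: SEND seq=200 -> in-order
Step 1: SEND seq=331 -> in-order
Step 3: SEND seq=125 -> out-of-order
Step 4: SEND seq=100 -> in-order
Step 5: SEND seq=316 -> in-order
Step 6: SEND seq=447 -> in-order
Step 7: SEND seq=464 -> in-order

Answer: yes yes no yes yes yes yes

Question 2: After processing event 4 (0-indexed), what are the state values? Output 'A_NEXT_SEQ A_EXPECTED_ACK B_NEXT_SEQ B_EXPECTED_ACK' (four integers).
After event 0: A_seq=100 A_ack=331 B_seq=331 B_ack=100
After event 1: A_seq=100 A_ack=464 B_seq=464 B_ack=100
After event 2: A_seq=125 A_ack=464 B_seq=464 B_ack=100
After event 3: A_seq=316 A_ack=464 B_seq=464 B_ack=100
After event 4: A_seq=316 A_ack=464 B_seq=464 B_ack=316

316 464 464 316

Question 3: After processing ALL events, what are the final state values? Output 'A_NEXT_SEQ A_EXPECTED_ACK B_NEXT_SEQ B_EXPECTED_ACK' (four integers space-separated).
After event 0: A_seq=100 A_ack=331 B_seq=331 B_ack=100
After event 1: A_seq=100 A_ack=464 B_seq=464 B_ack=100
After event 2: A_seq=125 A_ack=464 B_seq=464 B_ack=100
After event 3: A_seq=316 A_ack=464 B_seq=464 B_ack=100
After event 4: A_seq=316 A_ack=464 B_seq=464 B_ack=316
After event 5: A_seq=447 A_ack=464 B_seq=464 B_ack=447
After event 6: A_seq=591 A_ack=464 B_seq=464 B_ack=591
After event 7: A_seq=591 A_ack=476 B_seq=476 B_ack=591

Answer: 591 476 476 591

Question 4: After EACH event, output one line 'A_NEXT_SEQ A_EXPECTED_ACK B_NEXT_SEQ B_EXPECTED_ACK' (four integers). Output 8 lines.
100 331 331 100
100 464 464 100
125 464 464 100
316 464 464 100
316 464 464 316
447 464 464 447
591 464 464 591
591 476 476 591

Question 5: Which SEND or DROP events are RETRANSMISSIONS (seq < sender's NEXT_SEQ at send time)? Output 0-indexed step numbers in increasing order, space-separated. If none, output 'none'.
Answer: 4

Derivation:
Step 0: SEND seq=200 -> fresh
Step 1: SEND seq=331 -> fresh
Step 2: DROP seq=100 -> fresh
Step 3: SEND seq=125 -> fresh
Step 4: SEND seq=100 -> retransmit
Step 5: SEND seq=316 -> fresh
Step 6: SEND seq=447 -> fresh
Step 7: SEND seq=464 -> fresh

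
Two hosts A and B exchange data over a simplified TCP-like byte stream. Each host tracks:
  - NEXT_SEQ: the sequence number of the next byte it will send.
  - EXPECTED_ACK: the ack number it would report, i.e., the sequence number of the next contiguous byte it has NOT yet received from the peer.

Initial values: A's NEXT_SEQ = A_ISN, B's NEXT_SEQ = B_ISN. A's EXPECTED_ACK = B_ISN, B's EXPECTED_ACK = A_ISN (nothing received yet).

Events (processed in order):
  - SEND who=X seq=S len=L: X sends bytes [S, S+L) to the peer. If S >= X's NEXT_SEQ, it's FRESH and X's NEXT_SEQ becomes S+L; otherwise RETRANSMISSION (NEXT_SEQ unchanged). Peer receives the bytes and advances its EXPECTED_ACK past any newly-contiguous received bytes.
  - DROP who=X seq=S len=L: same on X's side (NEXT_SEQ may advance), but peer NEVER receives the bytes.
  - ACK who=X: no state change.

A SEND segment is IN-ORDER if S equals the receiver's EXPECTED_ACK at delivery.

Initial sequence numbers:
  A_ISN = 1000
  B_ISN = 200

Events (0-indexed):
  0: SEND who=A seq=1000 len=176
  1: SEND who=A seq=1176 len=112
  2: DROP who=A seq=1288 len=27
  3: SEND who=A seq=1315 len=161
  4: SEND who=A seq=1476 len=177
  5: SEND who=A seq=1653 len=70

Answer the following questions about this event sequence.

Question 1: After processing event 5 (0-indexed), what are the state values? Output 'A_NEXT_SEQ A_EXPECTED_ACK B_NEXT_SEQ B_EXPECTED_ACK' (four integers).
After event 0: A_seq=1176 A_ack=200 B_seq=200 B_ack=1176
After event 1: A_seq=1288 A_ack=200 B_seq=200 B_ack=1288
After event 2: A_seq=1315 A_ack=200 B_seq=200 B_ack=1288
After event 3: A_seq=1476 A_ack=200 B_seq=200 B_ack=1288
After event 4: A_seq=1653 A_ack=200 B_seq=200 B_ack=1288
After event 5: A_seq=1723 A_ack=200 B_seq=200 B_ack=1288

1723 200 200 1288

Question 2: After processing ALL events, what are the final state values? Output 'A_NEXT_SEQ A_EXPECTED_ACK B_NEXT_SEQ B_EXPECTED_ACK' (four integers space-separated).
After event 0: A_seq=1176 A_ack=200 B_seq=200 B_ack=1176
After event 1: A_seq=1288 A_ack=200 B_seq=200 B_ack=1288
After event 2: A_seq=1315 A_ack=200 B_seq=200 B_ack=1288
After event 3: A_seq=1476 A_ack=200 B_seq=200 B_ack=1288
After event 4: A_seq=1653 A_ack=200 B_seq=200 B_ack=1288
After event 5: A_seq=1723 A_ack=200 B_seq=200 B_ack=1288

Answer: 1723 200 200 1288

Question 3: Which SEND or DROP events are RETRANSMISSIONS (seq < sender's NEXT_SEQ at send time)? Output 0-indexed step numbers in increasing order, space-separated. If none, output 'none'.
Step 0: SEND seq=1000 -> fresh
Step 1: SEND seq=1176 -> fresh
Step 2: DROP seq=1288 -> fresh
Step 3: SEND seq=1315 -> fresh
Step 4: SEND seq=1476 -> fresh
Step 5: SEND seq=1653 -> fresh

Answer: none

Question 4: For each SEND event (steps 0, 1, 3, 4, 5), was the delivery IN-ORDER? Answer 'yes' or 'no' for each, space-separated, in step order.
Answer: yes yes no no no

Derivation:
Step 0: SEND seq=1000 -> in-order
Step 1: SEND seq=1176 -> in-order
Step 3: SEND seq=1315 -> out-of-order
Step 4: SEND seq=1476 -> out-of-order
Step 5: SEND seq=1653 -> out-of-order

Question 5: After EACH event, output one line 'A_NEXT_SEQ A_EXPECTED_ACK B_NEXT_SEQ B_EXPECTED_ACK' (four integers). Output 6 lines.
1176 200 200 1176
1288 200 200 1288
1315 200 200 1288
1476 200 200 1288
1653 200 200 1288
1723 200 200 1288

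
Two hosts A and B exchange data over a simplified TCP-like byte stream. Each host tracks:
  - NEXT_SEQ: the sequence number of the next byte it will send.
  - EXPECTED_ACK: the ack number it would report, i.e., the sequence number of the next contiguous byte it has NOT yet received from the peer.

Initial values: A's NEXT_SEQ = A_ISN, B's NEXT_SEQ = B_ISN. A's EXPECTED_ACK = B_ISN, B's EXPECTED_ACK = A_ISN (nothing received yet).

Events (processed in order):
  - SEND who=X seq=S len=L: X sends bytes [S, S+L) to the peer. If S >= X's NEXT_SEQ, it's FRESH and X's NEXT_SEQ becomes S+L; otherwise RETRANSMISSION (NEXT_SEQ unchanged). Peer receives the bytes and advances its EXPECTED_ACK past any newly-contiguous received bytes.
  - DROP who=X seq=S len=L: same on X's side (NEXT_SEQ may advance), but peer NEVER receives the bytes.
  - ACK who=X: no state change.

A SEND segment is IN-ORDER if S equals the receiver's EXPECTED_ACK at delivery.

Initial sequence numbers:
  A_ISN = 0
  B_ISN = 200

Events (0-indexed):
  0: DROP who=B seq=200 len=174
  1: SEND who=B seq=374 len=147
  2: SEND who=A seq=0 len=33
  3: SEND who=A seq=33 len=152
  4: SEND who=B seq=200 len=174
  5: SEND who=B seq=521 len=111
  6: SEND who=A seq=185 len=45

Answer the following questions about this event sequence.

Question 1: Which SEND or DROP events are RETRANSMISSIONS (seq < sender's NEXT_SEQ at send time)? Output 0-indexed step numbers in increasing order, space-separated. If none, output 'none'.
Answer: 4

Derivation:
Step 0: DROP seq=200 -> fresh
Step 1: SEND seq=374 -> fresh
Step 2: SEND seq=0 -> fresh
Step 3: SEND seq=33 -> fresh
Step 4: SEND seq=200 -> retransmit
Step 5: SEND seq=521 -> fresh
Step 6: SEND seq=185 -> fresh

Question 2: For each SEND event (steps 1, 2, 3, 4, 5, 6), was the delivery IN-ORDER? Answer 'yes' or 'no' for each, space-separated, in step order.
Answer: no yes yes yes yes yes

Derivation:
Step 1: SEND seq=374 -> out-of-order
Step 2: SEND seq=0 -> in-order
Step 3: SEND seq=33 -> in-order
Step 4: SEND seq=200 -> in-order
Step 5: SEND seq=521 -> in-order
Step 6: SEND seq=185 -> in-order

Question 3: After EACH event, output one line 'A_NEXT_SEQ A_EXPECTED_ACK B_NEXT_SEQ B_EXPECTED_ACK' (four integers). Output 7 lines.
0 200 374 0
0 200 521 0
33 200 521 33
185 200 521 185
185 521 521 185
185 632 632 185
230 632 632 230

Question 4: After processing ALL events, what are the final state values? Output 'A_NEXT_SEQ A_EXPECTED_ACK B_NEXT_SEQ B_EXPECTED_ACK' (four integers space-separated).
After event 0: A_seq=0 A_ack=200 B_seq=374 B_ack=0
After event 1: A_seq=0 A_ack=200 B_seq=521 B_ack=0
After event 2: A_seq=33 A_ack=200 B_seq=521 B_ack=33
After event 3: A_seq=185 A_ack=200 B_seq=521 B_ack=185
After event 4: A_seq=185 A_ack=521 B_seq=521 B_ack=185
After event 5: A_seq=185 A_ack=632 B_seq=632 B_ack=185
After event 6: A_seq=230 A_ack=632 B_seq=632 B_ack=230

Answer: 230 632 632 230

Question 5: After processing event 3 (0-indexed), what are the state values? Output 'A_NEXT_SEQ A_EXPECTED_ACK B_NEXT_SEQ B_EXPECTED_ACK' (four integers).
After event 0: A_seq=0 A_ack=200 B_seq=374 B_ack=0
After event 1: A_seq=0 A_ack=200 B_seq=521 B_ack=0
After event 2: A_seq=33 A_ack=200 B_seq=521 B_ack=33
After event 3: A_seq=185 A_ack=200 B_seq=521 B_ack=185

185 200 521 185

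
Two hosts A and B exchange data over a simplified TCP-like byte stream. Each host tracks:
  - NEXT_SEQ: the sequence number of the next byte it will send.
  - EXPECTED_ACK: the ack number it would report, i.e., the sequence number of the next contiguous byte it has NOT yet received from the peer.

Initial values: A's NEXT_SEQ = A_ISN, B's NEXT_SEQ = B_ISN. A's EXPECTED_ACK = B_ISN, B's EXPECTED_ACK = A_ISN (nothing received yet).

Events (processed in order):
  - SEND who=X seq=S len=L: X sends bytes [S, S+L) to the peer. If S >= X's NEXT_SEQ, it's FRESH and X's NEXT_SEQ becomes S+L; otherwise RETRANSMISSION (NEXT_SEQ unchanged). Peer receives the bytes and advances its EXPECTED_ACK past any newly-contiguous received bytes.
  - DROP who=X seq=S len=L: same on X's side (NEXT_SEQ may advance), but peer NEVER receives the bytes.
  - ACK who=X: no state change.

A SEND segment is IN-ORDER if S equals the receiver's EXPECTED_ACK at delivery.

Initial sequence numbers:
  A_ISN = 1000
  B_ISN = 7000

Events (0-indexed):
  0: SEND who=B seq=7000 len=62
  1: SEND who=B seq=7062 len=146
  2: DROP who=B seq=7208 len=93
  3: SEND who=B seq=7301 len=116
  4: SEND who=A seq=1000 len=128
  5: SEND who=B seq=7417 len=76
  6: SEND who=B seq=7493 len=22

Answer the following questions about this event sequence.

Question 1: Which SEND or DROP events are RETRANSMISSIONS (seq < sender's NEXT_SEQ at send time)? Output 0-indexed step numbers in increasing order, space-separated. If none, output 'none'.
Step 0: SEND seq=7000 -> fresh
Step 1: SEND seq=7062 -> fresh
Step 2: DROP seq=7208 -> fresh
Step 3: SEND seq=7301 -> fresh
Step 4: SEND seq=1000 -> fresh
Step 5: SEND seq=7417 -> fresh
Step 6: SEND seq=7493 -> fresh

Answer: none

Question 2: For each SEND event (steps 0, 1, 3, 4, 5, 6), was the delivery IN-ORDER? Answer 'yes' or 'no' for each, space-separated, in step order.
Step 0: SEND seq=7000 -> in-order
Step 1: SEND seq=7062 -> in-order
Step 3: SEND seq=7301 -> out-of-order
Step 4: SEND seq=1000 -> in-order
Step 5: SEND seq=7417 -> out-of-order
Step 6: SEND seq=7493 -> out-of-order

Answer: yes yes no yes no no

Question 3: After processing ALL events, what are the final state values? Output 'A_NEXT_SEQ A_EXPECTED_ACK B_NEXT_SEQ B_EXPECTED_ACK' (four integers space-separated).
After event 0: A_seq=1000 A_ack=7062 B_seq=7062 B_ack=1000
After event 1: A_seq=1000 A_ack=7208 B_seq=7208 B_ack=1000
After event 2: A_seq=1000 A_ack=7208 B_seq=7301 B_ack=1000
After event 3: A_seq=1000 A_ack=7208 B_seq=7417 B_ack=1000
After event 4: A_seq=1128 A_ack=7208 B_seq=7417 B_ack=1128
After event 5: A_seq=1128 A_ack=7208 B_seq=7493 B_ack=1128
After event 6: A_seq=1128 A_ack=7208 B_seq=7515 B_ack=1128

Answer: 1128 7208 7515 1128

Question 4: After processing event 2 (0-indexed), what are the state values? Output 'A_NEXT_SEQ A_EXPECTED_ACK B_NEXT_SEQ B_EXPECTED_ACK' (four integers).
After event 0: A_seq=1000 A_ack=7062 B_seq=7062 B_ack=1000
After event 1: A_seq=1000 A_ack=7208 B_seq=7208 B_ack=1000
After event 2: A_seq=1000 A_ack=7208 B_seq=7301 B_ack=1000

1000 7208 7301 1000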